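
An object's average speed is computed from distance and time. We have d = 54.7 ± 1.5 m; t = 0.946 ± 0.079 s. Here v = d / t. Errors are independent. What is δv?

Each factor contributes (exponent × relative error)² to (δv/v)²:
  (1·δd/d)² = (1×0.0274)² = 0.000752;  (-1·δt/t)² = (-1×0.0835)² = 0.00697
δv/v = √(0.00773) = 0.0879
v = 57.8 m/s, so δv = 0.0879 × 57.8 = 5.08 m/s.

5.08 m/s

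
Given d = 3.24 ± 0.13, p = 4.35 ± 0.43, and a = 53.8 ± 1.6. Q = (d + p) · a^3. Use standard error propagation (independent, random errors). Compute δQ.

Let u = d + p = 7.59. δu = √(δd² + δp²) = √(0.0169 + 0.185) = 0.449, so δu/u = 0.0592.
Q is then a monomial in u, a:
δQ/Q = √((δu/u)² + (3·δa/a)²) = √(0.00350 + 0.00796) = 0.107
Q = 1.18e+06, so δQ = 0.107 × 1.18e+06 = 1.27e+05.

1.27e+05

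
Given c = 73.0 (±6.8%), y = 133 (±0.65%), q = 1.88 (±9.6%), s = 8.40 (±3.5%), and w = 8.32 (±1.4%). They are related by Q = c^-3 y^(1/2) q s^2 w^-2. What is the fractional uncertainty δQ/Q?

0.238

For a monomial Q ∝ c^-3, y^(1/2), q, s^2, w^-2, fractional errors add in quadrature:
  (-3·δc/c)² = (-3×0.0680)² = 0.0416;  (½·δy/y)² = (0.5×0.00650)² = 1.06e-05;  (1·δq/q)² = (1×0.0960)² = 0.00922;  (2·δs/s)² = (2×0.0350)² = 0.00490;  (-2·δw/w)² = (-2×0.0140)² = 0.000784
δQ/Q = √(0.0565) = 0.238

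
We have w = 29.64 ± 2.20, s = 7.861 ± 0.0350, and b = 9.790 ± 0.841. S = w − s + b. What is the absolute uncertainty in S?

2.36

For a sum/difference, combine absolute errors in quadrature:
  (δw)² = 4.84;  (δs)² = 0.00123;  (δb)² = 0.707
δS = √(5.55) = 2.36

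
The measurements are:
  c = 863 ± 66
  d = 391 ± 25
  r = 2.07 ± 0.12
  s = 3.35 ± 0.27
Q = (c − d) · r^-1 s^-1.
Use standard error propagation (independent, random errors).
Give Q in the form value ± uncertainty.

Let u = c − d = 472. δu = √(δc² + δd²) = √(4360 + 625) = 70.6, so δu/u = 0.150.
Q is then a monomial in u, r, s:
δQ/Q = √((δu/u)² + (-1·δr/r)² + (-1·δs/s)²) = √(0.0224 + 0.00336 + 0.00650) = 0.179
Q = 68.1, so δQ = 0.179 × 68.1 = 12.2.

68.1 ± 12.2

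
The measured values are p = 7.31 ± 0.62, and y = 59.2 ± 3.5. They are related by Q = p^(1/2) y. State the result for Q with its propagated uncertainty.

Each factor contributes (exponent × relative error)² to (δQ/Q)²:
  (½·δp/p)² = (0.5×0.0848)² = 0.00180;  (1·δy/y)² = (1×0.0591)² = 0.00350
δQ/Q = √(0.00529) = 0.0728
Q = 160, so δQ = 0.0728 × 160 = 11.6.

160 ± 11.6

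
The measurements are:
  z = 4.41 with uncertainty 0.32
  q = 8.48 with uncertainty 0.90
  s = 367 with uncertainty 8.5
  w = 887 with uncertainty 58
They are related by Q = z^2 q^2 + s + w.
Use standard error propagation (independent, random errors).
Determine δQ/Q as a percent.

13.7%

Let p = z^2·q^2 = 1400. δp/p = √((2·δz/z)² + (2·δq/q)²) = √(0.0211 + 0.0451) = 0.257, so δp = 360.
Q = p + s + w: δQ = √(δp² + δs² + δw²) = √(1.29e+05 + 72.2 + 3360) = 364
Q = 2650, so δQ/Q = 364/2650 = 0.137.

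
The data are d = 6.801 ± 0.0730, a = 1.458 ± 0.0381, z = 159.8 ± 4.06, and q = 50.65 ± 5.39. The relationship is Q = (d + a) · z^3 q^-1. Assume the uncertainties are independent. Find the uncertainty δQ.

Let u = d + a = 8.259. δu = √(δd² + δa²) = √(0.00533 + 0.00145) = 0.0823, so δu/u = 0.00997.
Q is then a monomial in u, z, q:
δQ/Q = √((δu/u)² + (3·δz/z)² + (-1·δq/q)²) = √(9.94e-05 + 0.00581 + 0.0113) = 0.131
Q = 665400, so δQ = 0.131 × 665400 = 87400.

87400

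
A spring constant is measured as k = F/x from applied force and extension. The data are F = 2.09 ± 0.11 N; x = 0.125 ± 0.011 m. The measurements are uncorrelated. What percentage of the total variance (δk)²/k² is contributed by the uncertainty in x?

73.7%

(δk/k)² = (1·δF/F)² + (-1·δx/x)²
  F term: (1×0.0526)² = 0.00277
  x term: (-1×0.0880)² = 0.00774
Total = 0.0105. Share from x = 0.00774/0.0105 = 0.737.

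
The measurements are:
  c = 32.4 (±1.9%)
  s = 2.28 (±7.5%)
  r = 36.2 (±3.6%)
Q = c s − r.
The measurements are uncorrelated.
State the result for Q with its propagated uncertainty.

37.7 ± 5.86

Let p = c·s = 73.9. δp/p = √((1·δc/c)² + (1·δs/s)²) = √(0.000361 + 0.00562) = 0.0774, so δp = 5.72.
Q = p − r: δQ = √(δp² + δr²) = √(32.7 + 1.70) = 5.86
Q = 37.7.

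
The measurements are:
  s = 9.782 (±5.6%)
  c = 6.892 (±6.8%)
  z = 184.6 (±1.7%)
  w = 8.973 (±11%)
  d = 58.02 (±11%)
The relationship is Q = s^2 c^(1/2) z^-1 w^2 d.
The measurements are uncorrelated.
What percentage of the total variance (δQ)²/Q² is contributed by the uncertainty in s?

(δQ/Q)² = (2·δs/s)² + (½·δc/c)² + (-1·δz/z)² + (2·δw/w)² + (1·δd/d)²
  s term: (2×0.0560)² = 0.0125
  c term: (0.5×0.0680)² = 0.00116
  z term: (-1×0.0170)² = 0.000289
  w term: (2×0.110)² = 0.0484
  d term: (1×0.110)² = 0.0121
Total = 0.0745. Share from s = 0.0125/0.0745 = 0.168.

16.8%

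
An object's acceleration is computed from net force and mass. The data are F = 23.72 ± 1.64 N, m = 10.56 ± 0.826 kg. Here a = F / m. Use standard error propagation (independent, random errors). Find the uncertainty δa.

Relative error in a monomial: (δa/a)² = Σ (nᵢ · δxᵢ/xᵢ)².
  (1·δF/F)² = (1×0.0691)² = 0.00478;  (-1·δm/m)² = (-1×0.0782)² = 0.00612
δa/a = √(0.0109) = 0.104
a = 2.246 m/s^2, so δa = 0.104 × 2.246 = 0.234 m/s^2.

0.234 m/s^2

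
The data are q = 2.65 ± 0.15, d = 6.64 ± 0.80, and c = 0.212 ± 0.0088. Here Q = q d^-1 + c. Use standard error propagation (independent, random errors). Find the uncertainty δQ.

Let p = q·d^-1 = 0.399. δp/p = √((1·δq/q)² + (-1·δd/d)²) = √(0.00320 + 0.0145) = 0.133, so δp = 0.0531.
Q = p + c: δQ = √(δp² + δc²) = √(0.00282 + 7.74e-05) = 0.0539

0.0539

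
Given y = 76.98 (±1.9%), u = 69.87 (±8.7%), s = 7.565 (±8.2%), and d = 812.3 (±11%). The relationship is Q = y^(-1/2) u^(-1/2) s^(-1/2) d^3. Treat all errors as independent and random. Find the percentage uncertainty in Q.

33.6%

Relative error in a monomial: (δQ/Q)² = Σ (nᵢ · δxᵢ/xᵢ)².
  (−½·δy/y)² = (-0.5×0.0190)² = 9.02e-05;  (−½·δu/u)² = (-0.5×0.0870)² = 0.00189;  (−½·δs/s)² = (-0.5×0.0820)² = 0.00168;  (3·δd/d)² = (3×0.110)² = 0.109
δQ/Q = √(0.113) = 0.336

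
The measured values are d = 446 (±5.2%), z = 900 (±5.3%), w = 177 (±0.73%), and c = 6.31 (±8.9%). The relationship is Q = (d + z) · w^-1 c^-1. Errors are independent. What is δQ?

0.118

Let u = d + z = 1350. δu = √(δd² + δz²) = √(538 + 2280) = 53.0, so δu/u = 0.0394.
Q is then a monomial in u, w, c:
δQ/Q = √((δu/u)² + (-1·δw/w)² + (-1·δc/c)²) = √(0.00155 + 5.33e-05 + 0.00792) = 0.0976
Q = 1.21, so δQ = 0.0976 × 1.21 = 0.118.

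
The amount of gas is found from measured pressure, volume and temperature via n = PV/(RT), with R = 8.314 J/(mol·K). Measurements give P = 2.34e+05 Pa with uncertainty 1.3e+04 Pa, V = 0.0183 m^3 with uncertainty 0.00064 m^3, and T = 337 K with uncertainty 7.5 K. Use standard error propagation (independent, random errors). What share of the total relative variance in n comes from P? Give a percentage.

(δn/n)² = (1·δP/P)² + (1·δV/V)² + (-1·δT/T)²
  P term: (1×0.0556)² = 0.00309
  V term: (1×0.0350)² = 0.00122
  T term: (-1×0.0223)² = 0.000495
Total = 0.00480. Share from P = 0.00309/0.00480 = 0.642.

64.2%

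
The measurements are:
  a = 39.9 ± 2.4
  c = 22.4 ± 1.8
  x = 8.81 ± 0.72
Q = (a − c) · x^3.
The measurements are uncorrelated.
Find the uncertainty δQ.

3580

Let u = a − c = 17.5. δu = √(δa² + δc²) = √(5.76 + 3.24) = 3.00, so δu/u = 0.171.
Q is then a monomial in u, x:
δQ/Q = √((δu/u)² + (3·δx/x)²) = √(0.0294 + 0.0601) = 0.299
Q = 12000, so δQ = 0.299 × 12000 = 3580.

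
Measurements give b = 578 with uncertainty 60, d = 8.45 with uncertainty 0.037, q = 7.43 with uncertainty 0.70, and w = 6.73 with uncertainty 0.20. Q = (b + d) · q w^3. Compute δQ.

2.19e+05

Let u = b + d = 586. δu = √(δb² + δd²) = √(3600 + 0.00137) = 60.0, so δu/u = 0.102.
Q is then a monomial in u, q, w:
δQ/Q = √((δu/u)² + (1·δq/q)² + (3·δw/w)²) = √(0.0105 + 0.00888 + 0.00795) = 0.165
Q = 1.33e+06, so δQ = 0.165 × 1.33e+06 = 2.19e+05.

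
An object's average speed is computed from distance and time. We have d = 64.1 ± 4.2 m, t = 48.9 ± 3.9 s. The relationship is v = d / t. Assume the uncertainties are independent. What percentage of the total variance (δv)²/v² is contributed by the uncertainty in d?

(δv/v)² = (1·δd/d)² + (-1·δt/t)²
  d term: (1×0.0655)² = 0.00429
  t term: (-1×0.0798)² = 0.00636
Total = 0.0107. Share from d = 0.00429/0.0107 = 0.403.

40.3%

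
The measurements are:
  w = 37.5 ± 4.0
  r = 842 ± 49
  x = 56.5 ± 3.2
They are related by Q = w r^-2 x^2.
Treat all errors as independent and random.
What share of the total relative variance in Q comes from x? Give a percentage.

34.0%

(δQ/Q)² = (1·δw/w)² + (-2·δr/r)² + (2·δx/x)²
  w term: (1×0.107)² = 0.0114
  r term: (-2×0.0582)² = 0.0135
  x term: (2×0.0566)² = 0.0128
Total = 0.0378. Share from x = 0.0128/0.0378 = 0.340.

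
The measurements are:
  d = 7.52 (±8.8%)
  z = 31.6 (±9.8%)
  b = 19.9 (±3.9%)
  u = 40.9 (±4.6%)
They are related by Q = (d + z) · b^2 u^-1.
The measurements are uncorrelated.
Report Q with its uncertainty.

Let w = d + z = 39.1. δw = √(δd² + δz²) = √(0.438 + 9.59) = 3.17, so δw/w = 0.0809.
Q is then a monomial in w, b, u:
δQ/Q = √((δw/w)² + (2·δb/b)² + (-1·δu/u)²) = √(0.00655 + 0.00608 + 0.00212) = 0.121
Q = 379, so δQ = 0.121 × 379 = 46.0.

379 ± 46.0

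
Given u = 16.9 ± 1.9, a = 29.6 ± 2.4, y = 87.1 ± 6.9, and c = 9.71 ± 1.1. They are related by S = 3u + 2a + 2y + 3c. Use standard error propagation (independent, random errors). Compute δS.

Sums and differences: (δS)² = Σ (cᵢ δxᵢ)².
  (3·δu)² = 32.5;  (2·δa)² = 23.0;  (2·δy)² = 190;  (3·δc)² = 10.9
δS = √(257) = 16.0

16.0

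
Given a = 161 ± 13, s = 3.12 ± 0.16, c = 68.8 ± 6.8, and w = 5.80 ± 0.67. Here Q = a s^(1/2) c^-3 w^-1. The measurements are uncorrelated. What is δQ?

4.96e-05

Since Q is a product/quotient, work with relative uncertainties:
  (1·δa/a)² = (1×0.0807)² = 0.00652;  (½·δs/s)² = (0.5×0.0513)² = 0.000657;  (-3·δc/c)² = (-3×0.0988)² = 0.0879;  (-1·δw/w)² = (-1×0.116)² = 0.0133
δQ/Q = √(0.108) = 0.329
Q = 0.000151, so δQ = 0.329 × 0.000151 = 4.96e-05.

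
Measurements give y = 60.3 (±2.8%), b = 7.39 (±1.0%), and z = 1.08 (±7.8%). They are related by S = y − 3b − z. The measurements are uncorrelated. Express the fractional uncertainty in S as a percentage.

For a sum/difference, combine absolute errors in quadrature:
  (δy)² = 2.85;  (3·δb)² = 0.0492;  (δz)² = 0.00710
δS = √(2.91) = 1.70
S = 37.0, so δS/S = 1.70/37.0 = 0.0460.

4.60%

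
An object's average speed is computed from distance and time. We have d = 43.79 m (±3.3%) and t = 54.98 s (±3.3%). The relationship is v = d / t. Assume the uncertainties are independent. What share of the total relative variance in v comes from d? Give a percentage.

50.0%

(δv/v)² = (1·δd/d)² + (-1·δt/t)²
  d term: (1×0.0330)² = 0.00109
  t term: (-1×0.0330)² = 0.00109
Total = 0.00218. Share from d = 0.00109/0.00218 = 0.500.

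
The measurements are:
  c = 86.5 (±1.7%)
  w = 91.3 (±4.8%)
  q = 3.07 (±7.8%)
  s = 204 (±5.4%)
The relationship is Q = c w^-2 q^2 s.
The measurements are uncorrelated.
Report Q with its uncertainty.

Q is a product of powers, so relative uncertainties combine in quadrature:
  (1·δc/c)² = (1×0.0170)² = 0.000289;  (-2·δw/w)² = (-2×0.0480)² = 0.00922;  (2·δq/q)² = (2×0.0780)² = 0.0243;  (1·δs/s)² = (1×0.0540)² = 0.00292
δQ/Q = √(0.0368) = 0.192
Q = 20.0, so δQ = 0.192 × 20.0 = 3.83.

20.0 ± 3.83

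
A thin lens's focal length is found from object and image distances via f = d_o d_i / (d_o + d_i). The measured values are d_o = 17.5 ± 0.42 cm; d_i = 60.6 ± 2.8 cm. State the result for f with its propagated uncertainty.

13.6 ± 0.289 cm

∂f/∂d_o = (d_i/(d_o+d_i))² = 0.602;  ∂f/∂d_i = (d_o/(d_o+d_i))² = 0.0502
δf = √((∂f/∂d_o · δd_o)² + (∂f/∂d_i · δd_i)²) = √(0.0639 + 0.0198) = 0.289 cm
f = 13.6 cm.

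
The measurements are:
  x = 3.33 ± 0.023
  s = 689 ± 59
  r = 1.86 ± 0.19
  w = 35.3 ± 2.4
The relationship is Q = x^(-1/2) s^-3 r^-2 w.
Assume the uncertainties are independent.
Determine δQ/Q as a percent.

Relative error in a monomial: (δQ/Q)² = Σ (nᵢ · δxᵢ/xᵢ)².
  (−½·δx/x)² = (-0.5×0.00691)² = 1.19e-05;  (-3·δs/s)² = (-3×0.0856)² = 0.0660;  (-2·δr/r)² = (-2×0.102)² = 0.0417;  (1·δw/w)² = (1×0.0680)² = 0.00462
δQ/Q = √(0.112) = 0.335

33.5%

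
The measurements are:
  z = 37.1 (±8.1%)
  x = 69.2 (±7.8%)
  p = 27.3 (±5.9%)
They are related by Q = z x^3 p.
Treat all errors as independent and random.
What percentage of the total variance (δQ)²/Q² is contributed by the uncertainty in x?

84.5%

(δQ/Q)² = (1·δz/z)² + (3·δx/x)² + (1·δp/p)²
  z term: (1×0.0810)² = 0.00656
  x term: (3×0.0780)² = 0.0548
  p term: (1×0.0590)² = 0.00348
Total = 0.0648. Share from x = 0.0548/0.0648 = 0.845.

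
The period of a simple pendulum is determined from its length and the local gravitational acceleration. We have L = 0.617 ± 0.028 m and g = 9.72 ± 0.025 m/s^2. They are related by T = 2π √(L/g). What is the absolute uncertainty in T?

0.0360 s

Products/powers → add relative errors in quadrature, weighted by exponent:
  (½·δL/L)² = (0.5×0.0454)² = 0.000515;  (−½·δg/g)² = (-0.5×0.00257)² = 1.65e-06
δT/T = √(0.000517) = 0.0227
T = 1.58 s, so δT = 0.0227 × 1.58 = 0.0360 s.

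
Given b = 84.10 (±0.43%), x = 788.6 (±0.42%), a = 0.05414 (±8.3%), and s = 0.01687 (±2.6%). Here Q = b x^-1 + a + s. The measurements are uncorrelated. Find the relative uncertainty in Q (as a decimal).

0.0257

Let p = b·x^-1 = 0.1066. δp/p = √((1·δb/b)² + (-1·δx/x)²) = √(1.85e-05 + 1.76e-05) = 0.00601, so δp = 0.000641.
Q = p + a + s: δQ = √(δp² + δa² + δs²) = √(4.11e-07 + 2.02e-05 + 1.92e-07) = 0.00456
Q = 0.1777, so δQ/Q = 0.00456/0.1777 = 0.0257.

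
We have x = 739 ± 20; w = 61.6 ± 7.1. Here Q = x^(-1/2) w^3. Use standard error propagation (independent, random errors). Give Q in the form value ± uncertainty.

Since Q is a product/quotient, work with relative uncertainties:
  (−½·δx/x)² = (-0.5×0.0271)² = 0.000183;  (3·δw/w)² = (3×0.115)² = 0.120
δQ/Q = √(0.120) = 0.346
Q = 8600, so δQ = 0.346 × 8600 = 2980.

8600 ± 2980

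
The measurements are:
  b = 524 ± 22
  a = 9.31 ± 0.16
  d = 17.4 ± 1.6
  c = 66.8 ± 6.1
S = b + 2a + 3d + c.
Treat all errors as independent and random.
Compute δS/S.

0.0353

Sums and differences: (δS)² = Σ (cᵢ δxᵢ)².
  (δb)² = 484;  (2·δa)² = 0.102;  (3·δd)² = 23.0;  (δc)² = 37.2
δS = √(544) = 23.3
S = 662, so δS/S = 23.3/662 = 0.0353.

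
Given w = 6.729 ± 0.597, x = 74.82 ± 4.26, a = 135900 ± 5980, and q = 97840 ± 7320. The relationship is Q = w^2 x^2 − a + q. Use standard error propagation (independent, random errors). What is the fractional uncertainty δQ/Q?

0.252

Let p = w^2·x^2 = 253500. δp/p = √((2·δw/w)² + (2·δx/x)²) = √(0.0315 + 0.0130) = 0.211, so δp = 53400.
Q = p − a + q: δQ = √(δp² + δa² + δq²) = √(2.86e+09 + 3.58e+07 + 5.36e+07) = 54300
Q = 215400, so δQ/Q = 54300/215400 = 0.252.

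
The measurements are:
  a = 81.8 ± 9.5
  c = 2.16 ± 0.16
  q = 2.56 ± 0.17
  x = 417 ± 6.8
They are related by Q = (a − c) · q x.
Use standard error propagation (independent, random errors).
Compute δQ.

Let u = a − c = 79.6. δu = √(δa² + δc²) = √(90.2 + 0.0256) = 9.50, so δu/u = 0.119.
Q is then a monomial in u, q, x:
δQ/Q = √((δu/u)² + (1·δq/q)² + (1·δx/x)²) = √(0.0142 + 0.00441 + 0.000266) = 0.138
Q = 85000, so δQ = 0.138 × 85000 = 11700.

11700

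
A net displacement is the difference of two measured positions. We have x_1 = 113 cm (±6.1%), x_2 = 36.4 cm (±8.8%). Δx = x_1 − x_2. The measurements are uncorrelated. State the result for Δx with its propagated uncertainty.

Absolute uncertainties add in quadrature for a linear combination:
  (δx_1)² = 47.5;  (δx_2)² = 10.3
δΔx = √(57.8) = 7.60 cm
Δx = 76.6 cm.

76.6 ± 7.60 cm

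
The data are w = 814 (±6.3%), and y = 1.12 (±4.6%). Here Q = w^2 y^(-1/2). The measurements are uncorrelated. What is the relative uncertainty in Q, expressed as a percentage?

12.8%

Relative error in a monomial: (δQ/Q)² = Σ (nᵢ · δxᵢ/xᵢ)².
  (2·δw/w)² = (2×0.0630)² = 0.0159;  (−½·δy/y)² = (-0.5×0.0460)² = 0.000529
δQ/Q = √(0.0164) = 0.128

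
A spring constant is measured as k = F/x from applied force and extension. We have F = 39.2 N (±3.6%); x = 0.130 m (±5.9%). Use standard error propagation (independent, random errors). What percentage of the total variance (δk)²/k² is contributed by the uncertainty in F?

27.1%

(δk/k)² = (1·δF/F)² + (-1·δx/x)²
  F term: (1×0.0360)² = 0.00130
  x term: (-1×0.0590)² = 0.00348
Total = 0.00478. Share from F = 0.00130/0.00478 = 0.271.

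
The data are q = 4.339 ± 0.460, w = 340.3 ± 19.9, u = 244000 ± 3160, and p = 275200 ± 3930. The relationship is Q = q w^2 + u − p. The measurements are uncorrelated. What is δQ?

Let h = q·w^2 = 502500. δh/h = √((1·δq/q)² + (2·δw/w)²) = √(0.0112 + 0.0137) = 0.158, so δh = 79300.
Q = h + u − p: δQ = √(δh² + δu² + δp²) = √(6.29e+09 + 9.99e+06 + 1.54e+07) = 79500

79500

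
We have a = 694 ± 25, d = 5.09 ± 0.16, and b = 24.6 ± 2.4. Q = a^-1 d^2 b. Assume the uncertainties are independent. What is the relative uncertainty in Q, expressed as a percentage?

Q is a product of powers, so relative uncertainties combine in quadrature:
  (-1·δa/a)² = (-1×0.0360)² = 0.00130;  (2·δd/d)² = (2×0.0314)² = 0.00395;  (1·δb/b)² = (1×0.0976)² = 0.00952
δQ/Q = √(0.0148) = 0.122

12.2%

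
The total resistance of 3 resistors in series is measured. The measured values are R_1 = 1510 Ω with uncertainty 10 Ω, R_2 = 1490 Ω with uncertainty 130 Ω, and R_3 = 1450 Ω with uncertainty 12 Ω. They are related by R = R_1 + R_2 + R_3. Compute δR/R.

Absolute uncertainties add in quadrature for a linear combination:
  (δR_1)² = 100;  (δR_2)² = 16900;  (δR_3)² = 144
δR = √(17100) = 131 Ω
R = 4450 Ω, so δR/R = 131/4450 = 0.0294.

0.0294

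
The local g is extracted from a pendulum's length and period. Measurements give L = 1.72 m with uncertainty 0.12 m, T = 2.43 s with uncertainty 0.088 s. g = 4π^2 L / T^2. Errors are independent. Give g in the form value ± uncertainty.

Each factor contributes (exponent × relative error)² to (δg/g)²:
  (1·δL/L)² = (1×0.0698)² = 0.00487;  (-2·δT/T)² = (-2×0.0362)² = 0.00525
δg/g = √(0.0101) = 0.101
g = 11.5 m/s^2, so δg = 0.101 × 11.5 = 1.16 m/s^2.

11.5 ± 1.16 m/s^2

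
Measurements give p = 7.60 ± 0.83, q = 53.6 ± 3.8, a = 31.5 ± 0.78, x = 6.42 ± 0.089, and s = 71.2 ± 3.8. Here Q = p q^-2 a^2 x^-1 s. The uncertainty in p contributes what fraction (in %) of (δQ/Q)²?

31.8%

(δQ/Q)² = (1·δp/p)² + (-2·δq/q)² + (2·δa/a)² + (-1·δx/x)² + (1·δs/s)²
  p term: (1×0.109)² = 0.0119
  q term: (-2×0.0709)² = 0.0201
  a term: (2×0.0248)² = 0.00245
  x term: (-1×0.0139)² = 0.000192
  s term: (1×0.0534)² = 0.00285
Total = 0.0375. Share from p = 0.0119/0.0375 = 0.318.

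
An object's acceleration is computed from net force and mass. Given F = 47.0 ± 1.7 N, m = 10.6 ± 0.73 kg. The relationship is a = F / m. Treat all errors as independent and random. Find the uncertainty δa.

Products/powers → add relative errors in quadrature, weighted by exponent:
  (1·δF/F)² = (1×0.0362)² = 0.00131;  (-1·δm/m)² = (-1×0.0689)² = 0.00474
δa/a = √(0.00605) = 0.0778
a = 4.43 m/s^2, so δa = 0.0778 × 4.43 = 0.345 m/s^2.

0.345 m/s^2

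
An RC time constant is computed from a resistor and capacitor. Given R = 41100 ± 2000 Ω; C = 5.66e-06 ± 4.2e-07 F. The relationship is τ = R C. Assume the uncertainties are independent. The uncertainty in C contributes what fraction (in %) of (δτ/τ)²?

69.9%

(δτ/τ)² = (1·δR/R)² + (1·δC/C)²
  R term: (1×0.0487)² = 0.00237
  C term: (1×0.0742)² = 0.00551
Total = 0.00787. Share from C = 0.00551/0.00787 = 0.699.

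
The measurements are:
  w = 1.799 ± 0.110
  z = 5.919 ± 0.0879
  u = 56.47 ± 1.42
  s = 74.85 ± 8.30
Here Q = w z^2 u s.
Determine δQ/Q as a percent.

13.2%

Products/powers → add relative errors in quadrature, weighted by exponent:
  (1·δw/w)² = (1×0.0611)² = 0.00374;  (2·δz/z)² = (2×0.0149)² = 0.000882;  (1·δu/u)² = (1×0.0251)² = 0.000632;  (1·δs/s)² = (1×0.111)² = 0.0123
δQ/Q = √(0.0175) = 0.132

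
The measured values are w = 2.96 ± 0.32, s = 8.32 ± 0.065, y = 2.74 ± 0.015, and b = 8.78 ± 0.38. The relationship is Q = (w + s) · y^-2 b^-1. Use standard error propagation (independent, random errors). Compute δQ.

Let u = w + s = 11.3. δu = √(δw² + δs²) = √(0.102 + 0.00423) = 0.327, so δu/u = 0.0289.
Q is then a monomial in u, y, b:
δQ/Q = √((δu/u)² + (-2·δy/y)² + (-1·δb/b)²) = √(0.000838 + 0.000120 + 0.00187) = 0.0532
Q = 0.171, so δQ = 0.0532 × 0.171 = 0.00911.

0.00911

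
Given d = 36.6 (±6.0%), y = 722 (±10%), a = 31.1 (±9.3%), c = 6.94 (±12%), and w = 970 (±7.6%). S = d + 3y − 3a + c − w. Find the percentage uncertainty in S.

For a sum/difference, combine absolute errors in quadrature:
  (δd)² = 4.82;  (3·δy)² = 46900;  (3·δa)² = 75.3;  (δc)² = 0.694;  (δw)² = 5430
δS = √(52400) = 229
S = 1150, so δS/S = 229/1150 = 0.200.

20.0%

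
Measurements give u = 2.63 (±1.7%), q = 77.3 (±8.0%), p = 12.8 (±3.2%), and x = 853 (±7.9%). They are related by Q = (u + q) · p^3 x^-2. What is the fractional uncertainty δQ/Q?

0.200

Let w = u + q = 79.9. δw = √(δu² + δq²) = √(0.00200 + 38.2) = 6.18, so δw/w = 0.0774.
Q is then a monomial in w, p, x:
δQ/Q = √((δw/w)² + (3·δp/p)² + (-2·δx/x)²) = √(0.00599 + 0.00922 + 0.0250) = 0.200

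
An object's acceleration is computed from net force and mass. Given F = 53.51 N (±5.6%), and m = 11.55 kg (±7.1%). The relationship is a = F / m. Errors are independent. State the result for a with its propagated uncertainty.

Products/powers → add relative errors in quadrature, weighted by exponent:
  (1·δF/F)² = (1×0.0560)² = 0.00314;  (-1·δm/m)² = (-1×0.0710)² = 0.00504
δa/a = √(0.00818) = 0.0904
a = 4.633 m/s^2, so δa = 0.0904 × 4.633 = 0.419 m/s^2.

4.633 ± 0.419 m/s^2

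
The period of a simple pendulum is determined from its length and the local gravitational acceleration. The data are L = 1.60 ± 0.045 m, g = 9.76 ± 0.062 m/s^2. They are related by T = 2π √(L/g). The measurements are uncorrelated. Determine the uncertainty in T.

For a monomial T ∝ L^(1/2), g^(-1/2), fractional errors add in quadrature:
  (½·δL/L)² = (0.5×0.0281)² = 0.000198;  (−½·δg/g)² = (-0.5×0.00635)² = 1.01e-05
δT/T = √(0.000208) = 0.0144
T = 2.54 s, so δT = 0.0144 × 2.54 = 0.0367 s.

0.0367 s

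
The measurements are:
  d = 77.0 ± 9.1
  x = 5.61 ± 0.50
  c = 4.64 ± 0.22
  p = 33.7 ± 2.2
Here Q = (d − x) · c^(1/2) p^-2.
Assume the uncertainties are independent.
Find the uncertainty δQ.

0.0249

Let u = d − x = 71.4. δu = √(δd² + δx²) = √(82.8 + 0.250) = 9.11, so δu/u = 0.128.
Q is then a monomial in u, c, p:
δQ/Q = √((δu/u)² + (½·δc/c)² + (-2·δp/p)²) = √(0.0163 + 0.000562 + 0.0170) = 0.184
Q = 0.135, so δQ = 0.184 × 0.135 = 0.0249.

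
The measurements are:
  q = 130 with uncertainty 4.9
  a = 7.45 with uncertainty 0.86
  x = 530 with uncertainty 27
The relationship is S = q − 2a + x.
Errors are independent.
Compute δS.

27.5

S is a linear combination, so absolute uncertainties add in quadrature:
  (δq)² = 24.0;  (2·δa)² = 2.96;  (δx)² = 729
δS = √(756) = 27.5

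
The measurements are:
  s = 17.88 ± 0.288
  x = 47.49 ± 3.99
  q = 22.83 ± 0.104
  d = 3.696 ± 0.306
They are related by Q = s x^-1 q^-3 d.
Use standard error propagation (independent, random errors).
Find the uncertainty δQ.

1.4e-05

For a monomial Q ∝ s, x^-1, q^-3, d, fractional errors add in quadrature:
  (1·δs/s)² = (1×0.0161)² = 0.000259;  (-1·δx/x)² = (-1×0.0840)² = 0.00706;  (-3·δq/q)² = (-3×0.00456)² = 0.000187;  (1·δd/d)² = (1×0.0828)² = 0.00685
δQ/Q = √(0.0144) = 0.120
Q = 0.0001169, so δQ = 0.120 × 0.0001169 = 1.4e-05.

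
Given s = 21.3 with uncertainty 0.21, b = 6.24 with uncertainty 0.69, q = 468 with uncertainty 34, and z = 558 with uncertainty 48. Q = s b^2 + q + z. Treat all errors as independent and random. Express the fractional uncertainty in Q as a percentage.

10.4%

Let p = s·b^2 = 829. δp/p = √((1·δs/s)² + (2·δb/b)²) = √(9.72e-05 + 0.0489) = 0.221, so δp = 184.
Q = p + q + z: δQ = √(δp² + δq² + δz²) = √(33700 + 1160 + 2300) = 193
Q = 1860, so δQ/Q = 193/1860 = 0.104.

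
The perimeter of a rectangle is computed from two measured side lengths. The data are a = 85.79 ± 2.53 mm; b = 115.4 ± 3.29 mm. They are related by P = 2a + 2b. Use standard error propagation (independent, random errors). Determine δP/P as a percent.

2.06%

P is a linear combination, so absolute uncertainties add in quadrature:
  (2·δa)² = 25.6;  (2·δb)² = 43.3
δP = √(68.9) = 8.30 mm
P = 402.4 mm, so δP/P = 8.30/402.4 = 0.0206.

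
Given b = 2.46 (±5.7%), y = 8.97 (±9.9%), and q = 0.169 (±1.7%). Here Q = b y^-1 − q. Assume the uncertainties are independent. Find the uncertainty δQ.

Let p = b·y^-1 = 0.274. δp/p = √((1·δb/b)² + (-1·δy/y)²) = √(0.00325 + 0.00980) = 0.114, so δp = 0.0313.
Q = p − q: δQ = √(δp² + δq²) = √(0.000982 + 8.25e-06) = 0.0315

0.0315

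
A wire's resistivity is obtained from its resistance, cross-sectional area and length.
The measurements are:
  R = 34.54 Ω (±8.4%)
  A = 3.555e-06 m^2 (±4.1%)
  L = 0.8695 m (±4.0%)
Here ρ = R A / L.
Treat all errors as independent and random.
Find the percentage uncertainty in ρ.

10.2%

For a monomial ρ ∝ R, A, L^-1, fractional errors add in quadrature:
  (1·δR/R)² = (1×0.0840)² = 0.00706;  (1·δA/A)² = (1×0.0410)² = 0.00168;  (-1·δL/L)² = (-1×0.0400)² = 0.00160
δρ/ρ = √(0.0103) = 0.102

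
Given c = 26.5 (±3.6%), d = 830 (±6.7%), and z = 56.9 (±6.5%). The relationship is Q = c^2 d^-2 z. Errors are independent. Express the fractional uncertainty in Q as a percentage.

For a monomial Q ∝ c^2, d^-2, z, fractional errors add in quadrature:
  (2·δc/c)² = (2×0.0360)² = 0.00518;  (-2·δd/d)² = (-2×0.0670)² = 0.0180;  (1·δz/z)² = (1×0.0650)² = 0.00423
δQ/Q = √(0.0274) = 0.165

16.5%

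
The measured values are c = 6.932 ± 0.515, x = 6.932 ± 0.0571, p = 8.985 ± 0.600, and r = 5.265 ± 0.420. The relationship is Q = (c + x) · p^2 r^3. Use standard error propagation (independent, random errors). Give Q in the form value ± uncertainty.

163400 ± 45200

Let u = c + x = 13.86. δu = √(δc² + δx²) = √(0.265 + 0.00326) = 0.518, so δu/u = 0.0374.
Q is then a monomial in u, p, r:
δQ/Q = √((δu/u)² + (2·δp/p)² + (3·δr/r)²) = √(0.00140 + 0.0178 + 0.0573) = 0.277
Q = 163400, so δQ = 0.277 × 163400 = 45200.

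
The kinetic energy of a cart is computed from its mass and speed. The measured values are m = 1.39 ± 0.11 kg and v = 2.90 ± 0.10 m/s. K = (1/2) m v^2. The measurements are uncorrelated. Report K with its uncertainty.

Relative error in a monomial: (δK/K)² = Σ (nᵢ · δxᵢ/xᵢ)².
  (1·δm/m)² = (1×0.0791)² = 0.00626;  (2·δv/v)² = (2×0.0345)² = 0.00476
δK/K = √(0.0110) = 0.105
K = 5.84 J, so δK = 0.105 × 5.84 = 0.614 J.

5.84 ± 0.614 J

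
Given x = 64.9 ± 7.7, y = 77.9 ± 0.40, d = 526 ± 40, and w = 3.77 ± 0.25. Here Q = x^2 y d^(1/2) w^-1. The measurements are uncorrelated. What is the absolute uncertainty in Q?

4.98e+05

Each factor contributes (exponent × relative error)² to (δQ/Q)²:
  (2·δx/x)² = (2×0.119)² = 0.0563;  (1·δy/y)² = (1×0.00513)² = 2.64e-05;  (½·δd/d)² = (0.5×0.0760)² = 0.00145;  (-1·δw/w)² = (-1×0.0663)² = 0.00440
δQ/Q = √(0.0622) = 0.249
Q = 2e+06, so δQ = 0.249 × 2e+06 = 4.98e+05.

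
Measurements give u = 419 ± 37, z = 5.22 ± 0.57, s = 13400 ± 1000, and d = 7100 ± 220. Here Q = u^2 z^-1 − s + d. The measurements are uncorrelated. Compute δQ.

7060

Let p = u^2·z^-1 = 33600. δp/p = √((2·δu/u)² + (-1·δz/z)²) = √(0.0312 + 0.0119) = 0.208, so δp = 6980.
Q = p − s + d: δQ = √(δp² + δs² + δd²) = √(4.88e+07 + 1e+06 + 48400) = 7060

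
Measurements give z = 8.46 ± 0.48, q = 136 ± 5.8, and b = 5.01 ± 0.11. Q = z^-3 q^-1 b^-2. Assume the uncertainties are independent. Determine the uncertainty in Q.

Since Q is a product/quotient, work with relative uncertainties:
  (-3·δz/z)² = (-3×0.0567)² = 0.0290;  (-1·δq/q)² = (-1×0.0426)² = 0.00182;  (-2·δb/b)² = (-2×0.0220)² = 0.00193
δQ/Q = √(0.0327) = 0.181
Q = 4.84e-07, so δQ = 0.181 × 4.84e-07 = 8.75e-08.

8.75e-08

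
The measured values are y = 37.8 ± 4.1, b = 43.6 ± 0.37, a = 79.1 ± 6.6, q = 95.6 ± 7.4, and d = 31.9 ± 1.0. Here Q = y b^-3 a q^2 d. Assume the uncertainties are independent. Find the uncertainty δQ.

2210

Since Q is a product/quotient, work with relative uncertainties:
  (1·δy/y)² = (1×0.108)² = 0.0118;  (-3·δb/b)² = (-3×0.00849)² = 0.000648;  (1·δa/a)² = (1×0.0834)² = 0.00696;  (2·δq/q)² = (2×0.0774)² = 0.0240;  (1·δd/d)² = (1×0.0313)² = 0.000983
δQ/Q = √(0.0443) = 0.211
Q = 10500, so δQ = 0.211 × 10500 = 2210.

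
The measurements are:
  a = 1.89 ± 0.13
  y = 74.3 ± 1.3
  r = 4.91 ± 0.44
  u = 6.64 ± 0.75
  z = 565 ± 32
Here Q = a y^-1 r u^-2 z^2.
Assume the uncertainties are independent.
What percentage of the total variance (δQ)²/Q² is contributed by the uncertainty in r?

10.4%

(δQ/Q)² = (1·δa/a)² + (-1·δy/y)² + (1·δr/r)² + (-2·δu/u)² + (2·δz/z)²
  a term: (1×0.0688)² = 0.00473
  y term: (-1×0.0175)² = 0.000306
  r term: (1×0.0896)² = 0.00803
  u term: (-2×0.113)² = 0.0510
  z term: (2×0.0566)² = 0.0128
Total = 0.0769. Share from r = 0.00803/0.0769 = 0.104.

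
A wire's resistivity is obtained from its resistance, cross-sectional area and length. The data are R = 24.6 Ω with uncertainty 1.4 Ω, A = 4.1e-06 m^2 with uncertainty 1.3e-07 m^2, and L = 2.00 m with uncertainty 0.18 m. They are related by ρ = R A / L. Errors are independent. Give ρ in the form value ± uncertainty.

(5.04 ± 0.560) × 10^-5 Ω·m

Since ρ is a product/quotient, work with relative uncertainties:
  (1·δR/R)² = (1×0.0569)² = 0.00324;  (1·δA/A)² = (1×0.0317)² = 0.00101;  (-1·δL/L)² = (-1×0.0900)² = 0.00810
δρ/ρ = √(0.0123) = 0.111
ρ = 5.04e-05 Ω·m, so δρ = 0.111 × 5.04e-05 = 5.6e-06 Ω·m.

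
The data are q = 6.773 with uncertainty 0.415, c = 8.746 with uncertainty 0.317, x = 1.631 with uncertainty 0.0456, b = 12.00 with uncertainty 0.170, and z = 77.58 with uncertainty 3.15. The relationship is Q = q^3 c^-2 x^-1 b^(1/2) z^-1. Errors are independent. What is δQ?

0.0227

Since Q is a product/quotient, work with relative uncertainties:
  (3·δq/q)² = (3×0.0613)² = 0.0338;  (-2·δc/c)² = (-2×0.0362)² = 0.00525;  (-1·δx/x)² = (-1×0.0280)² = 0.000782;  (½·δb/b)² = (0.5×0.0142)² = 5.02e-05;  (-1·δz/z)² = (-1×0.0406)² = 0.00165
δQ/Q = √(0.0415) = 0.204
Q = 0.1112, so δQ = 0.204 × 0.1112 = 0.0227.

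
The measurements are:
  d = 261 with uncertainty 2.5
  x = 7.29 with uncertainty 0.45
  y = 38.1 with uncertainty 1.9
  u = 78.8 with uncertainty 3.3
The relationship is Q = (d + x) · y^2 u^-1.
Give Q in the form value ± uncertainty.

4940 ± 537

Let w = d + x = 268. δw = √(δd² + δx²) = √(6.25 + 0.203) = 2.54, so δw/w = 0.00947.
Q is then a monomial in w, y, u:
δQ/Q = √((δw/w)² + (2·δy/y)² + (-1·δu/u)²) = √(8.96e-05 + 0.00995 + 0.00175) = 0.109
Q = 4940, so δQ = 0.109 × 4940 = 537.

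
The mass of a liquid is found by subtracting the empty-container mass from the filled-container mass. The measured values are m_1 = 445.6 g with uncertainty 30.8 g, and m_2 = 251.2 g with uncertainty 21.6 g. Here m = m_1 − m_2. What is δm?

Absolute uncertainties add in quadrature for a linear combination:
  (δm_1)² = 949;  (δm_2)² = 467
δm = √(1420) = 37.6 g

37.6 g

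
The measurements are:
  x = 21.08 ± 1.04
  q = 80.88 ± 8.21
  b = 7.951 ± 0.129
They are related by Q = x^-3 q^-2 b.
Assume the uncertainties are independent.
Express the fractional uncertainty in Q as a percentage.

Since Q is a product/quotient, work with relative uncertainties:
  (-3·δx/x)² = (-3×0.0493)² = 0.0219;  (-2·δq/q)² = (-2×0.102)² = 0.0412;  (1·δb/b)² = (1×0.0162)² = 0.000263
δQ/Q = √(0.0634) = 0.252

25.2%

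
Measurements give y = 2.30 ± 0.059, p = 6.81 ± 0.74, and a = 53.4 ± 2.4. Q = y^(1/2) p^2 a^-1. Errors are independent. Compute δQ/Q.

Each factor contributes (exponent × relative error)² to (δQ/Q)²:
  (½·δy/y)² = (0.5×0.0257)² = 0.000165;  (2·δp/p)² = (2×0.109)² = 0.0472;  (-1·δa/a)² = (-1×0.0449)² = 0.00202
δQ/Q = √(0.0494) = 0.222

0.222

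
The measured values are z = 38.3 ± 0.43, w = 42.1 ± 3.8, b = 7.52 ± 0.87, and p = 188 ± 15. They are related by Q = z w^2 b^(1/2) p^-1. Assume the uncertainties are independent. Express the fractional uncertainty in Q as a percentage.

20.6%

Q is a product of powers, so relative uncertainties combine in quadrature:
  (1·δz/z)² = (1×0.0112)² = 0.000126;  (2·δw/w)² = (2×0.0903)² = 0.0326;  (½·δb/b)² = (0.5×0.116)² = 0.00335;  (-1·δp/p)² = (-1×0.0798)² = 0.00637
δQ/Q = √(0.0424) = 0.206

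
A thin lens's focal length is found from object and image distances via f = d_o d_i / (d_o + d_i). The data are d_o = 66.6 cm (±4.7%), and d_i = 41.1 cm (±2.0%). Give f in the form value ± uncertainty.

∂f/∂d_o = (d_i/(d_o+d_i))² = 0.146;  ∂f/∂d_i = (d_o/(d_o+d_i))² = 0.382
δf = √((∂f/∂d_o · δd_o)² + (∂f/∂d_i · δd_i)²) = √(0.208 + 0.0988) = 0.554 cm
f = 25.4 cm.

25.4 ± 0.554 cm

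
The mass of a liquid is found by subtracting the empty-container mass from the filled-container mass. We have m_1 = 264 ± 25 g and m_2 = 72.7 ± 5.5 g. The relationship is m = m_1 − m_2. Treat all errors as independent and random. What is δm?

Absolute uncertainties add in quadrature for a linear combination:
  (δm_1)² = 625;  (δm_2)² = 30.2
δm = √(655) = 25.6 g

25.6 g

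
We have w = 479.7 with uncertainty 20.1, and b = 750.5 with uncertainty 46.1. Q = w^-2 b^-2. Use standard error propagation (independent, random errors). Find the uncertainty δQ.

1.15e-12

Relative error in a monomial: (δQ/Q)² = Σ (nᵢ · δxᵢ/xᵢ)².
  (-2·δw/w)² = (-2×0.0419)² = 0.00702;  (-2·δb/b)² = (-2×0.0614)² = 0.0151
δQ/Q = √(0.0221) = 0.149
Q = 7.715e-12, so δQ = 0.149 × 7.715e-12 = 1.15e-12.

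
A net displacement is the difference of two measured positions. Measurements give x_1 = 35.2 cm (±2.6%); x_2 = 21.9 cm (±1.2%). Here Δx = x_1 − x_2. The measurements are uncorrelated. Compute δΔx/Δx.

Absolute uncertainties add in quadrature for a linear combination:
  (δx_1)² = 0.838;  (δx_2)² = 0.0691
δΔx = √(0.907) = 0.952 cm
Δx = 13.3 cm, so δΔx/Δx = 0.952/13.3 = 0.0716.

0.0716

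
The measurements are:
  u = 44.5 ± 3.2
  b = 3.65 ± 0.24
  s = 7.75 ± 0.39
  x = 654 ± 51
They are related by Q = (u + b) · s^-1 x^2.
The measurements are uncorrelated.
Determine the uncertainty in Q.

Let w = u + b = 48.1. δw = √(δu² + δb²) = √(10.2 + 0.0576) = 3.21, so δw/w = 0.0666.
Q is then a monomial in w, s, x:
δQ/Q = √((δw/w)² + (-1·δs/s)² + (2·δx/x)²) = √(0.00444 + 0.00253 + 0.0243) = 0.177
Q = 2.66e+06, so δQ = 0.177 × 2.66e+06 = 4.7e+05.

4.7e+05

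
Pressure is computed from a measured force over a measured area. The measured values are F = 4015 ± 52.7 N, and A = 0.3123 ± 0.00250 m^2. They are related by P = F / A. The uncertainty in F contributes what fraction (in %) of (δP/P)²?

(δP/P)² = (1·δF/F)² + (-1·δA/A)²
  F term: (1×0.0131)² = 0.000172
  A term: (-1×0.00801)² = 6.41e-05
Total = 0.000236. Share from F = 0.000172/0.000236 = 0.729.

72.9%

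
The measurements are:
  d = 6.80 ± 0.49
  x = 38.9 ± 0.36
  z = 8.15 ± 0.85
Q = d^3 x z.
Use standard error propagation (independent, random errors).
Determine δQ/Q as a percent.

24.0%

For a monomial Q ∝ d^3, x, z, fractional errors add in quadrature:
  (3·δd/d)² = (3×0.0721)² = 0.0467;  (1·δx/x)² = (1×0.00925)² = 8.56e-05;  (1·δz/z)² = (1×0.104)² = 0.0109
δQ/Q = √(0.0577) = 0.240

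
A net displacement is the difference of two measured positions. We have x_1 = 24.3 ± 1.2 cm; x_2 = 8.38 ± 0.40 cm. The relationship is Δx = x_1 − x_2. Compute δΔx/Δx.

Δx is a linear combination, so absolute uncertainties add in quadrature:
  (δx_1)² = 1.44;  (δx_2)² = 0.160
δΔx = √(1.60) = 1.26 cm
Δx = 15.9 cm, so δΔx/Δx = 1.26/15.9 = 0.0795.

0.0795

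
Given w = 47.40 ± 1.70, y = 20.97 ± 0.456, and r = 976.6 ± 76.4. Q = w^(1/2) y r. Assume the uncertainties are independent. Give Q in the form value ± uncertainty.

141000 ± 11700

Q is a product of powers, so relative uncertainties combine in quadrature:
  (½·δw/w)² = (0.5×0.0359)² = 0.000322;  (1·δy/y)² = (1×0.0217)² = 0.000473;  (1·δr/r)² = (1×0.0782)² = 0.00612
δQ/Q = √(0.00691) = 0.0832
Q = 141000, so δQ = 0.0832 × 141000 = 11700.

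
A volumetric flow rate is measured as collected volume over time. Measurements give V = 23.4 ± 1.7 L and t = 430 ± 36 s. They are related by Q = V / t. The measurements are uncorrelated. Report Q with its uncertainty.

Since Q is a product/quotient, work with relative uncertainties:
  (1·δV/V)² = (1×0.0726)² = 0.00528;  (-1·δt/t)² = (-1×0.0837)² = 0.00701
δQ/Q = √(0.0123) = 0.111
Q = 0.0544 L/s, so δQ = 0.111 × 0.0544 = 0.00603 L/s.

0.0544 ± 0.00603 L/s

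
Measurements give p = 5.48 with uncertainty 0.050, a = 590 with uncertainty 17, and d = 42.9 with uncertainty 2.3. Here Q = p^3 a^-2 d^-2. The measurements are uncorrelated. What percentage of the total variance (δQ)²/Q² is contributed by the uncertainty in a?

(δQ/Q)² = (3·δp/p)² + (-2·δa/a)² + (-2·δd/d)²
  p term: (3×0.00912)² = 0.000749
  a term: (-2×0.0288)² = 0.00332
  d term: (-2×0.0536)² = 0.0115
Total = 0.0156. Share from a = 0.00332/0.0156 = 0.213.

21.3%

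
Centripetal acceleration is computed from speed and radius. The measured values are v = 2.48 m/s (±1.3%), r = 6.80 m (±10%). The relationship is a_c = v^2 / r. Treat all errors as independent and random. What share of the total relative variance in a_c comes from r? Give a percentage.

(δa_c/a_c)² = (2·δv/v)² + (-1·δr/r)²
  v term: (2×0.0130)² = 0.000676
  r term: (-1×0.100)² = 0.0100
Total = 0.0107. Share from r = 0.0100/0.0107 = 0.937.

93.7%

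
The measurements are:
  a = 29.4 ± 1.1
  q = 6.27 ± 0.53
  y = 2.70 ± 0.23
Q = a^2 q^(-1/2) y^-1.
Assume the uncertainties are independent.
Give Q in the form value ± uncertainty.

Relative error in a monomial: (δQ/Q)² = Σ (nᵢ · δxᵢ/xᵢ)².
  (2·δa/a)² = (2×0.0374)² = 0.00560;  (−½·δq/q)² = (-0.5×0.0845)² = 0.00179;  (-1·δy/y)² = (-1×0.0852)² = 0.00726
δQ/Q = √(0.0146) = 0.121
Q = 128, so δQ = 0.121 × 128 = 15.5.

128 ± 15.5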